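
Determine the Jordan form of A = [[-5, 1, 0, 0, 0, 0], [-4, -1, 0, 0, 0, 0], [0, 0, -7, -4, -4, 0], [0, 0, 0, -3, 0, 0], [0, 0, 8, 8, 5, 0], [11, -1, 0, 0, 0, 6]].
J = [[-3, 1, 0, 0, 0, 0], [0, -3, 0, 0, 0, 0], [0, 0, -3, 0, 0, 0], [0, 0, 0, -3, 0, 0], [0, 0, 0, 0, 1, 0], [0, 0, 0, 0, 0, 6]]

The characteristic polynomial is det(xI - A) = (x - 6)(x - 1)(x + 3)^4, so the eigenvalues are -3 (algebraic multiplicity 4), 1 (algebraic multiplicity 1), 6 (algebraic multiplicity 1).

For λ = -3: rank(A + 3I) = 3, rank((A + 3I)^2) = 2. The eigenspace has dimension 6 - 3 = 3, so there are 3 Jordan blocks; the rank sequence gives block sizes [2, 1, 1].

For λ = 1: algebraic multiplicity 1 gives one 1×1 block.

For λ = 6: algebraic multiplicity 1 gives one 1×1 block.

Assembling the blocks gives the Jordan form J above.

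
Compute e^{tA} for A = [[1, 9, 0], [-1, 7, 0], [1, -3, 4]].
A has Jordan form J = [[4, 1, 0], [0, 4, 0], [0, 0, 4]] with A = PJP^{-1}, so e^{tA} = P e^{tJ} P^{-1}.

For a Jordan block J_k(λ), e^{tJ_k(λ)} = e^{λt} · (I + tN + t^2 N^2/2! + ... + t^{k-1} N^{k-1}/(k-1)!) where N is the nilpotent superdiagonal part.

Assembling the blocks and conjugating back gives the entries of e^{tA} as shown above.

e^{tA} = [[(1 - 3*t)*e^{4*t}, 9*t*e^{4*t}, 0], [-t*e^{4*t}, (3*t + 1)*e^{4*t}, 0], [t*e^{4*t}, -3*t*e^{4*t}, e^{4*t}]]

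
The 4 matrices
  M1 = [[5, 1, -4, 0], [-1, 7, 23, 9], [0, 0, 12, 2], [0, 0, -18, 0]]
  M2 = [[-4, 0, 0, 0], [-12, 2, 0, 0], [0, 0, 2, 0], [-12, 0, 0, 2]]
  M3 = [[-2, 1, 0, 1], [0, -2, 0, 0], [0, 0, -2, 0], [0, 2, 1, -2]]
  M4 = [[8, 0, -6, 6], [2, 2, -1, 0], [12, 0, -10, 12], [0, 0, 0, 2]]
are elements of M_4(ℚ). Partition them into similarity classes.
Characteristic polynomials: χ_{M1} = (x - 6)^4, χ_{M2} = (x - 2)^3(x + 4), χ_{M3} = (x + 2)^4, χ_{M4} = (x - 2)^3(x + 4).

{M1}: invariant factors x - 6, (x - 6)^3.

{M2}: invariant factors x - 2, x - 2, (x - 2)(x + 4).

{M3}: invariant factors x + 2, (x + 2)^3.

{M4}: invariant factors x - 2, (x - 2)^2(x + 4).

Matrices are similar if and only if their invariant-factor lists agree; the partition into similarity classes is {M1}, {M2}, {M3}, {M4}.

4 classes: {M1}, {M2}, {M3}, {M4}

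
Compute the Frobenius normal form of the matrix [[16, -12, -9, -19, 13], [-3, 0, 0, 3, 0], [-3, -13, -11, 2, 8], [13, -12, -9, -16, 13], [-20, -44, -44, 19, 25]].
R = [[3, 0, 0, 0, 0], [0, 0, 0, 0, 0], [0, 1, 0, 0, 45], [0, 0, 1, 0, -39], [0, 0, 0, 1, 11]]

The invariant factors of A (the non-unit diagonal entries of the Smith normal form of xI - A over ℚ[x]) are x - 3, x(x - 5)(x - 3)^2, each dividing the next. The characteristic polynomial is their product, x(x - 5)(x - 3)^3.

The rational canonical form is the block-diagonal matrix of companion matrices C(f_i):
R = [[3, 0, 0, 0, 0], [0, 0, 0, 0, 0], [0, 1, 0, 0, 45], [0, 0, 1, 0, -39], [0, 0, 0, 1, 11]].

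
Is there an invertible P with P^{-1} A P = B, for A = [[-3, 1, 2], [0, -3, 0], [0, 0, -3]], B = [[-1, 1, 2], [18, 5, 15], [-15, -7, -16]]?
trace(A) = -9 but trace(B) = -12. The trace is a similarity invariant, so A and B are not similar.

No.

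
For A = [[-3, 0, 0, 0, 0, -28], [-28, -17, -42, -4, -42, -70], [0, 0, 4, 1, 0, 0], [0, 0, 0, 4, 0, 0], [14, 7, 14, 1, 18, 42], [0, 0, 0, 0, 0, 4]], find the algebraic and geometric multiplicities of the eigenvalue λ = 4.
algebraic multiplicity 4, geometric multiplicity 3

The characteristic polynomial is (x - 4)^4(x + 3)^2, so the factor x - 4 appears with exponent 4: the algebraic multiplicity is 4.

rank(A - 4I) = 3, so the eigenspace has dimension 6 - 3 = 3: the geometric multiplicity is 3.

Since 3 < 4, A is not diagonalizable.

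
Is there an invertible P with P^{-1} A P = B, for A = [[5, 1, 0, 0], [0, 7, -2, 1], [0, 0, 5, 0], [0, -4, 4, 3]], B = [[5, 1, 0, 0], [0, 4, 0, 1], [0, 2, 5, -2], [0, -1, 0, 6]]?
Two matrices over a field are similar if and only if they have the same invariant factors.

Both A and B have characteristic polynomial (x - 5)^4 and minimal polynomial (x - 5)^3. Computing further, both have invariant factors x - 5, (x - 5)^3. Hence A and B are similar.

Yes.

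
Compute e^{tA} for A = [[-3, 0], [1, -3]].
A has Jordan form J = [[-3, 1], [0, -3]] with A = PJP^{-1}, so e^{tA} = P e^{tJ} P^{-1}.

For a Jordan block J_k(λ), e^{tJ_k(λ)} = e^{λt} · (I + tN + t^2 N^2/2! + ... + t^{k-1} N^{k-1}/(k-1)!) where N is the nilpotent superdiagonal part.

Assembling the blocks and conjugating back gives the entries of e^{tA} as shown above.

e^{tA} = [[e^{-3*t}, 0], [t*e^{-3*t}, e^{-3*t}]]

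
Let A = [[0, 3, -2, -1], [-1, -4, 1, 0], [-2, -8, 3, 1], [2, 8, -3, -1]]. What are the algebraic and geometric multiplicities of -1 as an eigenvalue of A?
algebraic multiplicity 2, geometric multiplicity 1

The characteristic polynomial is x^2(x + 1)^2, so the factor x + 1 appears with exponent 2: the algebraic multiplicity is 2.

rank(A + I) = 3, so the eigenspace has dimension 4 - 3 = 1: the geometric multiplicity is 1.

Since 1 < 2, A is not diagonalizable.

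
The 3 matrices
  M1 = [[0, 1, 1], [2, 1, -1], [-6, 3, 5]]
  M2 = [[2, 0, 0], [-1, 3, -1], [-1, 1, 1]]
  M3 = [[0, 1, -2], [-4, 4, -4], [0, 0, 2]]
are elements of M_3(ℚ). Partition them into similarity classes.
Characteristic polynomials: χ_{M1} = (x - 2)^3, χ_{M2} = (x - 2)^3, χ_{M3} = (x - 2)^3.

{M1, M2, M3}: invariant factors x - 2, (x - 2)^2.

Matrices are similar if and only if their invariant-factor lists agree; the partition into similarity classes is {M1, M2, M3}.

1 class: {M1, M2, M3}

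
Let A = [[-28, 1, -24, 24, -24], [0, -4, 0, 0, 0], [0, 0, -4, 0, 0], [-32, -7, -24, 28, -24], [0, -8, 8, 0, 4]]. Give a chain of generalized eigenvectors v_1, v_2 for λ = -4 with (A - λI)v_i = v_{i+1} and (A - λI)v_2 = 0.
v_1 = [[0, 1, 0, 1, 1]]^T, v_2 = [[1, 0, 0, 1, 0]]^T

We seek v_1 ∈ ker((A + 4I)^2) \ ker(A + 4I), then set v_{i+1} = (A + 4I) v_i.

One such chain is v_1 = [[0, 1, 0, 1, 1]]^T, v_2 = [[1, 0, 0, 1, 0]]^T. Check: (A + 4I) v_2 = [[0, 0, 0, 0, 0]]^T = 0.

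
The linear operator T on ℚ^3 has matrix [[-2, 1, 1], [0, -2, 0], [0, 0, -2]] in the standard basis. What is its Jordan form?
The characteristic polynomial is det(xI - A) = (x + 2)^3, so the eigenvalues are -2 (algebraic multiplicity 3).

For λ = -2: rank(A + 2I) = 1, rank((A + 2I)^2) = 0. The eigenspace has dimension 3 - 1 = 2, so there are 2 Jordan blocks; the rank sequence gives block sizes [2, 1].

Assembling the blocks gives the Jordan form J above.

J = [[-2, 1, 0], [0, -2, 0], [0, 0, -2]]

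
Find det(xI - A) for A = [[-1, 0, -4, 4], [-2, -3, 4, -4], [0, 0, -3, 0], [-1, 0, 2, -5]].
χ_A(x) = (x + 3)^4

xI - A = [[x + 1, 0, 4, -4], [2, x + 3, -4, 4], [0, 0, x + 3, 0], [1, 0, -2, x + 5]].

Expanding det(xI - A) along the first row:
det(xI - A) = + (x + 1)·det([[x + 3, -4, 4], [0, x + 3, 0], [0, -2, x + 5]]) - (0)·det([[2, -4, 4], [0, x + 3, 0], [1, -2, x + 5]]) + (4)·det([[2, x + 3, 4], [0, 0, 0], [1, 0, x + 5]]) - (-4)·det([[2, x + 3, -4], [0, 0, x + 3], [1, 0, -2]]).

Evaluating gives χ_A(x) = x^4 + 12x^3 + 54x^2 + 108x + 81 = (x + 3)^4.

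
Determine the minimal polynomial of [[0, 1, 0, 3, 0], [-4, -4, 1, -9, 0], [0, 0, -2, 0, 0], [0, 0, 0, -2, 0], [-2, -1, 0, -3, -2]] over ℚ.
m_A(x) = (x + 2)^3

The characteristic polynomial factors as (x + 2)^5. The minimal polynomial is ∏(x - λ)^{k_λ} where k_λ is the size of the largest Jordan block at λ.

For λ = -2: rank(A + 2I) = 2, and the largest Jordan block has size 3 (the smallest k with rank((A + 2I)^k) = rank((A + 2I)^(k+1))).

So m_A(x) = (x + 2)^3.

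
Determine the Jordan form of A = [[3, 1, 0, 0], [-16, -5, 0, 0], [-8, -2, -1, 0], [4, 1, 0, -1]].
J = [[-1, 1, 0, 0], [0, -1, 0, 0], [0, 0, -1, 0], [0, 0, 0, -1]]

The characteristic polynomial is det(xI - A) = (x + 1)^4, so the eigenvalues are -1 (algebraic multiplicity 4).

For λ = -1: rank(A + I) = 1, rank((A + I)^2) = 0. The eigenspace has dimension 4 - 1 = 3, so there are 3 Jordan blocks; the rank sequence gives block sizes [2, 1, 1].

Assembling the blocks gives the Jordan form J above.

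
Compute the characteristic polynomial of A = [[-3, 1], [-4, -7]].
xI - A = [[x + 3, -1], [4, x + 7]].

Expanding det(xI - A) along the first row:
det(xI - A) = + (x + 3)·det([[x + 7]]) - (-1)·det([[4]]).

Evaluating gives χ_A(x) = x^2 + 10x + 25 = (x + 5)^2.

χ_A(x) = (x + 5)^2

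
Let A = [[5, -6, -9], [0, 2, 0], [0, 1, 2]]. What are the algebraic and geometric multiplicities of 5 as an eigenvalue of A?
algebraic multiplicity 1, geometric multiplicity 1

The characteristic polynomial is (x - 5)(x - 2)^2, so the factor x - 5 appears with exponent 1: the algebraic multiplicity is 1.

rank(A - 5I) = 2, so the eigenspace has dimension 3 - 2 = 1: the geometric multiplicity is 1.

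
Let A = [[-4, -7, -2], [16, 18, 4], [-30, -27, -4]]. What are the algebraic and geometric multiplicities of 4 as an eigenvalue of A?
algebraic multiplicity 2, geometric multiplicity 1

The characteristic polynomial is (x - 4)^2(x - 2), so the factor x - 4 appears with exponent 2: the algebraic multiplicity is 2.

rank(A - 4I) = 2, so the eigenspace has dimension 3 - 2 = 1: the geometric multiplicity is 1.

Since 1 < 2, A is not diagonalizable.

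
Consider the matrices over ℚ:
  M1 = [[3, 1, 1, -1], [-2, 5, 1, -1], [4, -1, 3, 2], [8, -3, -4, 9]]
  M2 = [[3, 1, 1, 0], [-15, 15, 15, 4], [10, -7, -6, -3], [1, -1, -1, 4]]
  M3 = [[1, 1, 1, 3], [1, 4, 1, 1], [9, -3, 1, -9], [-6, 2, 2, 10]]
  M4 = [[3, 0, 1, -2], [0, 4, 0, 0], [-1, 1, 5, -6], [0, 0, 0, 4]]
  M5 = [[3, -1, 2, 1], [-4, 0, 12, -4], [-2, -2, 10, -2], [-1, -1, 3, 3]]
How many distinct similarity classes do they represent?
2 classes: {M1}, {M2, M3, M4, M5}

Characteristic polynomials: χ_{M1} = (x - 5)^4, χ_{M2} = (x - 4)^4, χ_{M3} = (x - 4)^4, χ_{M4} = (x - 4)^4, χ_{M5} = (x - 4)^4.

{M1}: invariant factors x - 5, (x - 5)^3.

{M2, M3, M4, M5}: invariant factors x - 4, (x - 4)^3.

Matrices are similar if and only if their invariant-factor lists agree; the partition into similarity classes is {M1}, {M2, M3, M4, M5}.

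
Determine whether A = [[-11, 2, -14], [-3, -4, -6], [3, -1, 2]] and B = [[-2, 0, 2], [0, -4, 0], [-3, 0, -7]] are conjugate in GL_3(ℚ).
Both have characteristic polynomial (x + 4)^2(x + 5), but the minimal polynomial of A is (x + 4)^2(x + 5) while the minimal polynomial of B is (x + 4)(x + 5). The minimal polynomial is a similarity invariant, so A and B are not similar.

No.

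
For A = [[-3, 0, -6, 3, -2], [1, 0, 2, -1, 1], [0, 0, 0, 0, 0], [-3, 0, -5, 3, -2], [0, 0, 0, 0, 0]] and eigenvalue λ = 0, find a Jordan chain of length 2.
We seek v_1 ∈ ker(A^2) \ ker(A), then set v_{i+1} = A v_i.

One such chain is v_1 = [[-4, 2, 0, -4, 1]]^T, v_2 = [[-2, 1, 0, -2, 0]]^T. Check: A v_2 = [[0, 0, 0, 0, 0]]^T = 0.

v_1 = [[-4, 2, 0, -4, 1]]^T, v_2 = [[-2, 1, 0, -2, 0]]^T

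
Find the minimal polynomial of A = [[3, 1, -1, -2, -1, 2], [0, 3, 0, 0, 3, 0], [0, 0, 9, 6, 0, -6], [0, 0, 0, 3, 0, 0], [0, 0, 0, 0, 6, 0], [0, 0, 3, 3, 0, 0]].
m_A(x) = (x - 6)(x - 3)^2

The characteristic polynomial factors as (x - 6)^2(x - 3)^4. The minimal polynomial is ∏(x - λ)^{k_λ} where k_λ is the size of the largest Jordan block at λ.

For λ = 3: rank(A - 3I) = 3, and the largest Jordan block has size 2 (the smallest k with rank((A - 3I)^k) = rank((A - 3I)^(k+1))).
For λ = 6: rank(A - 6I) = 4, and the largest Jordan block has size 1 (the smallest k with rank((A - 6I)^k) = rank((A - 6I)^(k+1))).

So m_A(x) = (x - 6)(x - 3)^2.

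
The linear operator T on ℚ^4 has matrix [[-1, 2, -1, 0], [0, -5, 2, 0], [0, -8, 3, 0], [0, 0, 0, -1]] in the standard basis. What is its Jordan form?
J = [[-1, 1, 0, 0], [0, -1, 0, 0], [0, 0, -1, 0], [0, 0, 0, -1]]

The characteristic polynomial is det(xI - A) = (x + 1)^4, so the eigenvalues are -1 (algebraic multiplicity 4).

For λ = -1: rank(A + I) = 1, rank((A + I)^2) = 0. The eigenspace has dimension 4 - 1 = 3, so there are 3 Jordan blocks; the rank sequence gives block sizes [2, 1, 1].

Assembling the blocks gives the Jordan form J above.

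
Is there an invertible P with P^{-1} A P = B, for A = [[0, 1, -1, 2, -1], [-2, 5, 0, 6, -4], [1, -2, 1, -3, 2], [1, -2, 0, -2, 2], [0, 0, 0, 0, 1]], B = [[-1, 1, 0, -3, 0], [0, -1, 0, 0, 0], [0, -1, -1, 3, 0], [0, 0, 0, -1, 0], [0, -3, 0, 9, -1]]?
trace(A) = 5 but trace(B) = -5. The trace is a similarity invariant, so A and B are not similar.

No.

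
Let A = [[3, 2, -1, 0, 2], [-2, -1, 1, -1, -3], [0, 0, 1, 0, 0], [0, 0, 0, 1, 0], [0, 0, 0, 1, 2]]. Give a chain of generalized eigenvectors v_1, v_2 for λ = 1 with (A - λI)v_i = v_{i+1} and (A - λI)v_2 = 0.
v_1 = [[0, 1, 1, 0, 0]]^T, v_2 = [[1, -1, 0, 0, 0]]^T

We seek v_1 ∈ ker((A - I)^2) \ ker(A - I), then set v_{i+1} = (A - I) v_i.

One such chain is v_1 = [[0, 1, 1, 0, 0]]^T, v_2 = [[1, -1, 0, 0, 0]]^T. Check: (A - I) v_2 = [[0, 0, 0, 0, 0]]^T = 0.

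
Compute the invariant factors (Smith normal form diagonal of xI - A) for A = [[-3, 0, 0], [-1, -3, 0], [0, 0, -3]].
x + 3, (x + 3)^2

The Jordan structure of A has elementary divisors (x + 3)^2, (x + 3). Arranging the block sizes at each eigenvalue in decreasing order and taking row products gives the invariant factors.

Invariant factors (smallest first, each dividing the next): x + 3, (x + 3)^2.

Check: the last factor (x + 3)^2 is the minimal polynomial, and the product (x + 3)^3 is the characteristic polynomial.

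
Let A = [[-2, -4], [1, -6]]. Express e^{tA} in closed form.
e^{tA} = [[(2*t + 1)*e^{-4*t}, -4*t*e^{-4*t}], [t*e^{-4*t}, (1 - 2*t)*e^{-4*t}]]

A has Jordan form J = [[-4, 1], [0, -4]] with A = PJP^{-1}, so e^{tA} = P e^{tJ} P^{-1}.

For a Jordan block J_k(λ), e^{tJ_k(λ)} = e^{λt} · (I + tN + t^2 N^2/2! + ... + t^{k-1} N^{k-1}/(k-1)!) where N is the nilpotent superdiagonal part.

Assembling the blocks and conjugating back gives the entries of e^{tA} as shown above.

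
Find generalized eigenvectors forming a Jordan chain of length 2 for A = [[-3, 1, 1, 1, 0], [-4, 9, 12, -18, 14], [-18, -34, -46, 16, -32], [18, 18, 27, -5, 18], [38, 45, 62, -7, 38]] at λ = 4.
v_1 = [[0, 0, -1, 1, 2]]^T, v_2 = [[0, -2, 2, 0, -1]]^T

We seek v_1 ∈ ker((A - 4I)^2) \ ker(A - 4I), then set v_{i+1} = (A - 4I) v_i.

One such chain is v_1 = [[0, 0, -1, 1, 2]]^T, v_2 = [[0, -2, 2, 0, -1]]^T. Check: (A - 4I) v_2 = [[0, 0, 0, 0, 0]]^T = 0.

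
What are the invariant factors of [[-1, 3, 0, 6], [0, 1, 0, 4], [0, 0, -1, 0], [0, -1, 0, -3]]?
x + 1, x + 1, (x + 1)^2

The Jordan structure of A has elementary divisors (x + 1)^2, (x + 1), (x + 1). Arranging the block sizes at each eigenvalue in decreasing order and taking row products gives the invariant factors.

Invariant factors (smallest first, each dividing the next): x + 1, x + 1, (x + 1)^2.

Check: the last factor (x + 1)^2 is the minimal polynomial, and the product (x + 1)^4 is the characteristic polynomial.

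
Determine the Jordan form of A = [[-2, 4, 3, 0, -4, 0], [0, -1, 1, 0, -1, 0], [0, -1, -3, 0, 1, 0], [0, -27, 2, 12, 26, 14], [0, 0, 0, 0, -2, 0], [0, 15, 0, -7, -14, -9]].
J = [[-2, 1, 0, 0, 0, 0], [0, -2, 1, 0, 0, 0], [0, 0, -2, 0, 0, 0], [0, 0, 0, -2, 1, 0], [0, 0, 0, 0, -2, 0], [0, 0, 0, 0, 0, 5]]

The characteristic polynomial is det(xI - A) = (x - 5)(x + 2)^5, so the eigenvalues are -2 (algebraic multiplicity 5), 5 (algebraic multiplicity 1).

For λ = -2: rank(A + 2I) = 4, rank((A + 2I)^2) = 2, rank((A + 2I)^3) = 1. The eigenspace has dimension 6 - 4 = 2, so there are 2 Jordan blocks; the rank sequence gives block sizes [3, 2].

For λ = 5: algebraic multiplicity 1 gives one 1×1 block.

Assembling the blocks gives the Jordan form J above.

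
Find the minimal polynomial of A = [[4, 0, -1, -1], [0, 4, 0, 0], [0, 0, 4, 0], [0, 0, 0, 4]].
m_A(x) = (x - 4)^2

The characteristic polynomial factors as (x - 4)^4. The minimal polynomial is ∏(x - λ)^{k_λ} where k_λ is the size of the largest Jordan block at λ.

For λ = 4: rank(A - 4I) = 1, and the largest Jordan block has size 2 (the smallest k with rank((A - 4I)^k) = rank((A - 4I)^(k+1))).

So m_A(x) = (x - 4)^2.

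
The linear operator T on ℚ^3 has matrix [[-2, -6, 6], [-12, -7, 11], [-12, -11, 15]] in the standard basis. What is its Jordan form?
J = [[-2, 0, 0], [0, 4, 1], [0, 0, 4]]

The characteristic polynomial is det(xI - A) = (x - 4)^2(x + 2), so the eigenvalues are -2 (algebraic multiplicity 1), 4 (algebraic multiplicity 2).

For λ = -2: algebraic multiplicity 1 gives one 1×1 block.

For λ = 4: rank(A - 4I) = 2, rank((A - 4I)^2) = 1. The eigenspace has dimension 3 - 2 = 1, so there is 1 Jordan block; the rank sequence gives block sizes [2].

Assembling the blocks gives the Jordan form J above.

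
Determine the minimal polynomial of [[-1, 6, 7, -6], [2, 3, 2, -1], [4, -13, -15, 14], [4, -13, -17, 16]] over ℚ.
The characteristic polynomial factors as (x - 2)^3(x + 3). The minimal polynomial is ∏(x - λ)^{k_λ} where k_λ is the size of the largest Jordan block at λ.

For λ = -3: rank(A + 3I) = 3, and the largest Jordan block has size 1 (the smallest k with rank((A + 3I)^k) = rank((A + 3I)^(k+1))).
For λ = 2: rank(A - 2I) = 3, and the largest Jordan block has size 3 (the smallest k with rank((A - 2I)^k) = rank((A - 2I)^(k+1))).

So m_A(x) = (x - 2)^3(x + 3).

m_A(x) = (x - 2)^3(x + 3)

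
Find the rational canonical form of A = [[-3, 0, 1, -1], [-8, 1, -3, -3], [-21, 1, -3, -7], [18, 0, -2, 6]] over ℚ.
R = [[0, 0, 0, -4], [1, 0, 0, 5], [0, 1, 0, -1], [0, 0, 1, 1]]

The invariant factors of A (the non-unit diagonal entries of the Smith normal form of xI - A over ℚ[x]) are (x - 1)(x^3 + x - 4), each dividing the next. The characteristic polynomial is their product, (x - 1)(x^3 + x - 4).

The rational canonical form is the block-diagonal matrix of companion matrices C(f_i):
R = [[0, 0, 0, -4], [1, 0, 0, 5], [0, 1, 0, -1], [0, 0, 1, 1]].

Note the characteristic polynomial does not split into linear factors over ℚ, so A has no Jordan form over ℚ; the rational canonical form exists over any field.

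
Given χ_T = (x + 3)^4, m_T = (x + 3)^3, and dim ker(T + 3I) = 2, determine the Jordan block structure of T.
λ = -3: algebraic multiplicity 4 (exponent in χ_T), largest block size 3 (exponent in m_T), 2 blocks (geometric multiplicity). These force block sizes [3, 1].

Jordan blocks: (-3, 3), (-3, 1)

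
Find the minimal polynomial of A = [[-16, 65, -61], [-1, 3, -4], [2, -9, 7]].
m_A(x) = (x + 2)^3

The characteristic polynomial factors as (x + 2)^3. The minimal polynomial is ∏(x - λ)^{k_λ} where k_λ is the size of the largest Jordan block at λ.

For λ = -2: rank(A + 2I) = 2, and the largest Jordan block has size 3 (the smallest k with rank((A + 2I)^k) = rank((A + 2I)^(k+1))).

So m_A(x) = (x + 2)^3.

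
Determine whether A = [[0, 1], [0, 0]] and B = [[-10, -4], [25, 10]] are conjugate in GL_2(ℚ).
Two matrices over a field are similar if and only if they have the same invariant factors.

Both A and B have characteristic polynomial x^2 and minimal polynomial x^2. Computing further, both have invariant factors x^2. Hence A and B are similar.

Yes.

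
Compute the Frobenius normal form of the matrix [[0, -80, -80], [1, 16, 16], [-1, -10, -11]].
The invariant factors of A (the non-unit diagonal entries of the Smith normal form of xI - A over ℚ[x]) are (x - 5)(x - 4)(x + 4), each dividing the next. The characteristic polynomial is their product, (x - 5)(x - 4)(x + 4).

The rational canonical form is the block-diagonal matrix of companion matrices C(f_i):
R = [[0, 0, -80], [1, 0, 16], [0, 1, 5]].

R = [[0, 0, -80], [1, 0, 16], [0, 1, 5]]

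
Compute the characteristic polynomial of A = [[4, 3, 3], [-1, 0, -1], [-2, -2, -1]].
χ_A(x) = (x - 1)^3

xI - A = [[x - 4, -3, -3], [1, x, 1], [2, 2, x + 1]].

Expanding det(xI - A) along the first row:
det(xI - A) = + (x - 4)·det([[x, 1], [2, x + 1]]) - (-3)·det([[1, 1], [2, x + 1]]) + (-3)·det([[1, x], [2, 2]]).

Evaluating gives χ_A(x) = x^3 - 3x^2 + 3x - 1 = (x - 1)^3.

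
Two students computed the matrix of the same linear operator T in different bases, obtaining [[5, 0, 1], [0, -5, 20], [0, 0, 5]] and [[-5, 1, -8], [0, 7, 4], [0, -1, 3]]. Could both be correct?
Two matrices over a field are similar if and only if they have the same invariant factors.

Both A and B have characteristic polynomial (x - 5)^2(x + 5) and minimal polynomial (x - 5)^2(x + 5). Computing further, both have invariant factors (x - 5)^2(x + 5). Hence A and B are similar.

Yes.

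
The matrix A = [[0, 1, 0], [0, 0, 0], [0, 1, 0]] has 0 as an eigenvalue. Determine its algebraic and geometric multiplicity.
The characteristic polynomial is x^3, so the factor x appears with exponent 3: the algebraic multiplicity is 3.

rank(A) = 1, so the eigenspace has dimension 3 - 1 = 2: the geometric multiplicity is 2.

Since 2 < 3, A is not diagonalizable.

algebraic multiplicity 3, geometric multiplicity 2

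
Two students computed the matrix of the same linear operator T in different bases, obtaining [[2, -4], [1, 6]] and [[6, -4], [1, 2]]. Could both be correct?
Two matrices over a field are similar if and only if they have the same invariant factors.

Both A and B have characteristic polynomial (x - 4)^2 and minimal polynomial (x - 4)^2. Computing further, both have invariant factors (x - 4)^2. Hence A and B are similar.

Yes.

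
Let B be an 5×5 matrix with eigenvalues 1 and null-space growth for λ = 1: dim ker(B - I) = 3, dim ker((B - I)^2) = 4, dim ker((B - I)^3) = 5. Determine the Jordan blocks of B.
λ = 1: successive nullity increments [3, 1, 1] count blocks of size ≥ k; block sizes are [3, 1, 1].

Jordan blocks: (1, 3), (1, 1), (1, 1)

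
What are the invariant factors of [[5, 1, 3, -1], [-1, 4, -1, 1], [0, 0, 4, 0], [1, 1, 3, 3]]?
x - 4, (x - 4)^3

The Jordan structure of A has elementary divisors (x - 4)^3, (x - 4). Arranging the block sizes at each eigenvalue in decreasing order and taking row products gives the invariant factors.

Invariant factors (smallest first, each dividing the next): x - 4, (x - 4)^3.

Check: the last factor (x - 4)^3 is the minimal polynomial, and the product (x - 4)^4 is the characteristic polynomial.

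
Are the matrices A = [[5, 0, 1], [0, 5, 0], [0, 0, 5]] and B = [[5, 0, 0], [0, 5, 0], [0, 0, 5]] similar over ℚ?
Both have characteristic polynomial (x - 5)^3, but the minimal polynomial of A is (x - 5)^2 while the minimal polynomial of B is x - 5. The minimal polynomial is a similarity invariant, so A and B are not similar.

No.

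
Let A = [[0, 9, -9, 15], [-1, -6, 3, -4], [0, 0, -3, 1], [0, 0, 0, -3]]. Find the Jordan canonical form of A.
The characteristic polynomial is det(xI - A) = (x + 3)^4, so the eigenvalues are -3 (algebraic multiplicity 4).

For λ = -3: rank(A + 3I) = 2, rank((A + 3I)^2) = 0. The eigenspace has dimension 4 - 2 = 2, so there are 2 Jordan blocks; the rank sequence gives block sizes [2, 2].

Assembling the blocks gives the Jordan form J above.

J = [[-3, 1, 0, 0], [0, -3, 0, 0], [0, 0, -3, 1], [0, 0, 0, -3]]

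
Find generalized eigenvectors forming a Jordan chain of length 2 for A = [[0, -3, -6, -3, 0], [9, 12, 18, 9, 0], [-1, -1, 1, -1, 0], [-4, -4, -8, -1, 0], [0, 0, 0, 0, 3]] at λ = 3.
v_1 = [[3, -11, 1, 5, 0]]^T, v_2 = [[3, -9, 1, 4, 0]]^T

We seek v_1 ∈ ker((A - 3I)^2) \ ker(A - 3I), then set v_{i+1} = (A - 3I) v_i.

One such chain is v_1 = [[3, -11, 1, 5, 0]]^T, v_2 = [[3, -9, 1, 4, 0]]^T. Check: (A - 3I) v_2 = [[0, 0, 0, 0, 0]]^T = 0.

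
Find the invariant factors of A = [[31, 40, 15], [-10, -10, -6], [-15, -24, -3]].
x - 6, (x - 6)^2

The Jordan structure of A has elementary divisors (x - 6)^2, (x - 6). Arranging the block sizes at each eigenvalue in decreasing order and taking row products gives the invariant factors.

Invariant factors (smallest first, each dividing the next): x - 6, (x - 6)^2.

Check: the last factor (x - 6)^2 is the minimal polynomial, and the product (x - 6)^3 is the characteristic polynomial.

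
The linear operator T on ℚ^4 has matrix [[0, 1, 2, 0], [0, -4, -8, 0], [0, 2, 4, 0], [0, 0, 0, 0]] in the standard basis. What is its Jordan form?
J = [[0, 1, 0, 0], [0, 0, 0, 0], [0, 0, 0, 0], [0, 0, 0, 0]]

The characteristic polynomial is det(xI - A) = x^4, so the eigenvalues are 0 (algebraic multiplicity 4).

For λ = 0: rank(A) = 1, rank(A^2) = 0. The eigenspace has dimension 4 - 1 = 3, so there are 3 Jordan blocks; the rank sequence gives block sizes [2, 1, 1].

Assembling the blocks gives the Jordan form J above.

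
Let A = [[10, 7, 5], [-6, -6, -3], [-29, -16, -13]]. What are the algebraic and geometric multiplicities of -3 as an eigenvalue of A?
The characteristic polynomial is (x + 3)^3, so the factor x + 3 appears with exponent 3: the algebraic multiplicity is 3.

rank(A + 3I) = 2, so the eigenspace has dimension 3 - 2 = 1: the geometric multiplicity is 1.

Since 1 < 3, A is not diagonalizable.

algebraic multiplicity 3, geometric multiplicity 1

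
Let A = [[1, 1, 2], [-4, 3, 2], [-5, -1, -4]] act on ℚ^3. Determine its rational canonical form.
R = [[0, 0, 2], [1, 0, -3], [0, 1, 0]]

The invariant factors of A (the non-unit diagonal entries of the Smith normal form of xI - A over ℚ[x]) are x^3 + 3x - 2, each dividing the next. The characteristic polynomial is their product, x^3 + 3x - 2.

The rational canonical form is the block-diagonal matrix of companion matrices C(f_i):
R = [[0, 0, 2], [1, 0, -3], [0, 1, 0]].

Note the characteristic polynomial does not split into linear factors over ℚ, so A has no Jordan form over ℚ; the rational canonical form exists over any field.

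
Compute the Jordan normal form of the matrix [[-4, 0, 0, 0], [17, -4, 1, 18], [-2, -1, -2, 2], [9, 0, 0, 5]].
J = [[-4, 0, 0, 0], [0, -3, 1, 0], [0, 0, -3, 0], [0, 0, 0, 5]]

The characteristic polynomial is det(xI - A) = (x - 5)(x + 3)^2(x + 4), so the eigenvalues are -4 (algebraic multiplicity 1), -3 (algebraic multiplicity 2), 5 (algebraic multiplicity 1).

For λ = -4: algebraic multiplicity 1 gives one 1×1 block.

For λ = -3: rank(A + 3I) = 3, rank((A + 3I)^2) = 2. The eigenspace has dimension 4 - 3 = 1, so there is 1 Jordan block; the rank sequence gives block sizes [2].

For λ = 5: algebraic multiplicity 1 gives one 1×1 block.

Assembling the blocks gives the Jordan form J above.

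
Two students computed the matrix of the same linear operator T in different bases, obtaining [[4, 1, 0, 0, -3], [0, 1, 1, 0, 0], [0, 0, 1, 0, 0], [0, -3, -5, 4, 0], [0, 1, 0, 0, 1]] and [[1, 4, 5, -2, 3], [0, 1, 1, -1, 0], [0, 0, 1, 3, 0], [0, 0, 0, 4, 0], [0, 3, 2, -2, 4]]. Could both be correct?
Two matrices over a field are similar if and only if they have the same invariant factors.

Both A and B have characteristic polynomial (x - 4)^2(x - 1)^3 and minimal polynomial (x - 4)(x - 1)^3. Computing further, both have invariant factors x - 4, (x - 4)(x - 1)^3. Hence A and B are similar.

Yes.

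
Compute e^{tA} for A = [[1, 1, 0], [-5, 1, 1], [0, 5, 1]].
A has Jordan form J = [[1, 1, 0], [0, 1, 1], [0, 0, 1]] with A = PJP^{-1}, so e^{tA} = P e^{tJ} P^{-1}.

For a Jordan block J_k(λ), e^{tJ_k(λ)} = e^{λt} · (I + tN + t^2 N^2/2! + ... + t^{k-1} N^{k-1}/(k-1)!) where N is the nilpotent superdiagonal part.

Assembling the blocks and conjugating back gives the entries of e^{tA} as shown above.

e^{tA} = [[(2 - 5*t^2)*e^{t}/2, t*e^{t}, t^2*e^{t}/2], [-5*t*e^{t}, e^{t}, t*e^{t}], [-25*t^2*e^{t}/2, 5*t*e^{t}, (5*t^2 + 2)*e^{t}/2]]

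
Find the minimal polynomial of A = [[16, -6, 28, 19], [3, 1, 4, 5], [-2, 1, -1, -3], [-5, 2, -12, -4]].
The characteristic polynomial factors as (x - 3)^4. The minimal polynomial is ∏(x - λ)^{k_λ} where k_λ is the size of the largest Jordan block at λ.

For λ = 3: rank(A - 3I) = 2, and the largest Jordan block has size 2 (the smallest k with rank((A - 3I)^k) = rank((A - 3I)^(k+1))).

So m_A(x) = (x - 3)^2.

m_A(x) = (x - 3)^2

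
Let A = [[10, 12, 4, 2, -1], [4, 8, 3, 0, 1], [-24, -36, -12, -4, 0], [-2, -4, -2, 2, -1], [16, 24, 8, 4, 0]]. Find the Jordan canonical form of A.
The characteristic polynomial is det(xI - A) = x(x - 2)^4, so the eigenvalues are 0 (algebraic multiplicity 1), 2 (algebraic multiplicity 4).

For λ = 0: algebraic multiplicity 1 gives one 1×1 block.

For λ = 2: rank(A - 2I) = 3, rank((A - 2I)^2) = 1. The eigenspace has dimension 5 - 3 = 2, so there are 2 Jordan blocks; the rank sequence gives block sizes [2, 2].

Assembling the blocks gives the Jordan form J above.

J = [[0, 0, 0, 0, 0], [0, 2, 1, 0, 0], [0, 0, 2, 0, 0], [0, 0, 0, 2, 1], [0, 0, 0, 0, 2]]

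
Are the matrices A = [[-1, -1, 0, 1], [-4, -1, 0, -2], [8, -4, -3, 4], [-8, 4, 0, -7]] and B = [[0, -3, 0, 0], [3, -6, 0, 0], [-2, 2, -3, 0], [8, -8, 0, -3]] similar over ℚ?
Two matrices over a field are similar if and only if they have the same invariant factors.

Both A and B have characteristic polynomial (x + 3)^4 and minimal polynomial (x + 3)^2. Computing further, both have invariant factors x + 3, x + 3, (x + 3)^2. Hence A and B are similar.

Yes.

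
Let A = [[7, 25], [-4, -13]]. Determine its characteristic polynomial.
χ_A(x) = (x + 3)^2

xI - A = [[x - 7, -25], [4, x + 13]].

Expanding det(xI - A) along the first row:
det(xI - A) = + (x - 7)·det([[x + 13]]) - (-25)·det([[4]]).

Evaluating gives χ_A(x) = x^2 + 6x + 9 = (x + 3)^2.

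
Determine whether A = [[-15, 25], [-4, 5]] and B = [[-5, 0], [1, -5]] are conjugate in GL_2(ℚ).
Two matrices over a field are similar if and only if they have the same invariant factors.

Both A and B have characteristic polynomial (x + 5)^2 and minimal polynomial (x + 5)^2. Computing further, both have invariant factors (x + 5)^2. Hence A and B are similar.

Yes.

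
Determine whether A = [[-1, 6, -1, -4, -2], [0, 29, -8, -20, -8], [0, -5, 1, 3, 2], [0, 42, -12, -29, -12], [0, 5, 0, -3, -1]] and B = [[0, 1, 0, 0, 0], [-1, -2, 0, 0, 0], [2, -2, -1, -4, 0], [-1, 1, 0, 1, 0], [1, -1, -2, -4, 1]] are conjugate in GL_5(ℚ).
Both have characteristic polynomial (x - 1)^2(x + 1)^3, but the minimal polynomial of A is (x - 1)(x + 1)^3 while the minimal polynomial of B is (x - 1)(x + 1)^2. The minimal polynomial is a similarity invariant, so A and B are not similar.

No.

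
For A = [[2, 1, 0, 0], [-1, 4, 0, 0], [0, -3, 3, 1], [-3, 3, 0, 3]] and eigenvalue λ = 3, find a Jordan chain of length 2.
v_1 = [[0, 1, 0, 3]]^T, v_2 = [[1, 1, 0, 3]]^T

We seek v_1 ∈ ker((A - 3I)^2) \ ker(A - 3I), then set v_{i+1} = (A - 3I) v_i.

One such chain is v_1 = [[0, 1, 0, 3]]^T, v_2 = [[1, 1, 0, 3]]^T. Check: (A - 3I) v_2 = [[0, 0, 0, 0]]^T = 0.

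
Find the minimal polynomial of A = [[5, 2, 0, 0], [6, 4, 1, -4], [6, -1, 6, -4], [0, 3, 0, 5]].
The characteristic polynomial factors as (x - 5)^4. The minimal polynomial is ∏(x - λ)^{k_λ} where k_λ is the size of the largest Jordan block at λ.

For λ = 5: rank(A - 5I) = 2, and the largest Jordan block has size 3 (the smallest k with rank((A - 5I)^k) = rank((A - 5I)^(k+1))).

So m_A(x) = (x - 5)^3.

m_A(x) = (x - 5)^3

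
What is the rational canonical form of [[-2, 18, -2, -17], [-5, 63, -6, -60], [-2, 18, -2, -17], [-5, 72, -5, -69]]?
R = [[0, 0, 0, 0], [1, 0, 0, 0], [0, 1, 0, -25], [0, 0, 1, -10]]

The invariant factors of A (the non-unit diagonal entries of the Smith normal form of xI - A over ℚ[x]) are x^2(x + 5)^2, each dividing the next. The characteristic polynomial is their product, x^2(x + 5)^2.

The rational canonical form is the block-diagonal matrix of companion matrices C(f_i):
R = [[0, 0, 0, 0], [1, 0, 0, 0], [0, 1, 0, -25], [0, 0, 1, -10]].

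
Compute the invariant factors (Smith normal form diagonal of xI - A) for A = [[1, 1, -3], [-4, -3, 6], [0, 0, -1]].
x + 1, (x + 1)^2

The Jordan structure of A has elementary divisors (x + 1)^2, (x + 1). Arranging the block sizes at each eigenvalue in decreasing order and taking row products gives the invariant factors.

Invariant factors (smallest first, each dividing the next): x + 1, (x + 1)^2.

Check: the last factor (x + 1)^2 is the minimal polynomial, and the product (x + 1)^3 is the characteristic polynomial.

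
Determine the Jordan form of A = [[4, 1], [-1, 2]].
J = [[3, 1], [0, 3]]

The characteristic polynomial is det(xI - A) = (x - 3)^2, so the eigenvalues are 3 (algebraic multiplicity 2).

For λ = 3: rank(A - 3I) = 1, rank((A - 3I)^2) = 0. The eigenspace has dimension 2 - 1 = 1, so there is 1 Jordan block; the rank sequence gives block sizes [2].

Assembling the blocks gives the Jordan form J above.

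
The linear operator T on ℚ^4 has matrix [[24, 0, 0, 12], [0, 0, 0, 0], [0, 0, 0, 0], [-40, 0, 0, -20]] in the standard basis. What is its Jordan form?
The characteristic polynomial is det(xI - A) = x^3(x - 4), so the eigenvalues are 0 (algebraic multiplicity 3), 4 (algebraic multiplicity 1).

For λ = 0: rank(A) = 1. The eigenspace has dimension 4 - 1 = 3, so there are 3 Jordan blocks; the rank sequence gives block sizes [1, 1, 1].

For λ = 4: algebraic multiplicity 1 gives one 1×1 block.

Assembling the blocks gives the Jordan form J above.

J = [[0, 0, 0, 0], [0, 0, 0, 0], [0, 0, 0, 0], [0, 0, 0, 4]]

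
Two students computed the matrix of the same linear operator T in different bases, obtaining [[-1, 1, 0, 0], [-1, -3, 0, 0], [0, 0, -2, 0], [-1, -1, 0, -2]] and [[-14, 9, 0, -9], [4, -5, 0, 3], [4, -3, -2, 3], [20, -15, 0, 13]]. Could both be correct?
Yes.

Two matrices over a field are similar if and only if they have the same invariant factors.

Both A and B have characteristic polynomial (x + 2)^4 and minimal polynomial (x + 2)^2. Computing further, both have invariant factors x + 2, x + 2, (x + 2)^2. Hence A and B are similar.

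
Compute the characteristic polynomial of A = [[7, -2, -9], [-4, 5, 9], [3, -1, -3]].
xI - A = [[x - 7, 2, 9], [4, x - 5, -9], [-3, 1, x + 3]].

Expanding det(xI - A) along the first row:
det(xI - A) = + (x - 7)·det([[x - 5, -9], [1, x + 3]]) - (2)·det([[4, -9], [-3, x + 3]]) + (9)·det([[4, x - 5], [-3, 1]]).

Evaluating gives χ_A(x) = x^3 - 9x^2 + 27x - 27 = (x - 3)^3.

χ_A(x) = (x - 3)^3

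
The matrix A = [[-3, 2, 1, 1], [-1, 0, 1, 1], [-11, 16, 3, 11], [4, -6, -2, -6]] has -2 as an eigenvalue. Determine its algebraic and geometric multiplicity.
algebraic multiplicity 3, geometric multiplicity 2

The characteristic polynomial is x(x + 2)^3, so the factor x + 2 appears with exponent 3: the algebraic multiplicity is 3.

rank(A + 2I) = 2, so the eigenspace has dimension 4 - 2 = 2: the geometric multiplicity is 2.

Since 2 < 3, A is not diagonalizable.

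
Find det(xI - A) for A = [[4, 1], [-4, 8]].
xI - A = [[x - 4, -1], [4, x - 8]].

Expanding det(xI - A) along the first row:
det(xI - A) = + (x - 4)·det([[x - 8]]) - (-1)·det([[4]]).

Evaluating gives χ_A(x) = x^2 - 12x + 36 = (x - 6)^2.

χ_A(x) = (x - 6)^2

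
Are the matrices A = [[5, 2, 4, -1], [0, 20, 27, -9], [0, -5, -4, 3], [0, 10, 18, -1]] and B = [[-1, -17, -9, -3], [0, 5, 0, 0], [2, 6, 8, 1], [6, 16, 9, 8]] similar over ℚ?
Yes.

Two matrices over a field are similar if and only if they have the same invariant factors.

Both A and B have characteristic polynomial (x - 5)^4 and minimal polynomial (x - 5)^2. Computing further, both have invariant factors (x - 5)^2, (x - 5)^2. Hence A and B are similar.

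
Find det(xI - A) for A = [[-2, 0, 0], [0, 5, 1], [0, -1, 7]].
χ_A(x) = (x - 6)^2(x + 2)

xI - A = [[x + 2, 0, 0], [0, x - 5, -1], [0, 1, x - 7]].

Expanding det(xI - A) along the first row:
det(xI - A) = + (x + 2)·det([[x - 5, -1], [1, x - 7]]) - (0)·det([[0, -1], [0, x - 7]]) + (0)·det([[0, x - 5], [0, 1]]).

Evaluating gives χ_A(x) = x^3 - 10x^2 + 12x + 72 = (x - 6)^2(x + 2).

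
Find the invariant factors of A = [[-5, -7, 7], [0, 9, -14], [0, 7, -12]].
The Jordan structure of A has elementary divisors (x + 5), (x + 5), (x - 2). Arranging the block sizes at each eigenvalue in decreasing order and taking row products gives the invariant factors.

Invariant factors (smallest first, each dividing the next): x + 5, (x - 2)(x + 5).

Check: the last factor (x - 2)(x + 5) is the minimal polynomial, and the product (x - 2)(x + 5)^2 is the characteristic polynomial.

x + 5, (x - 2)(x + 5)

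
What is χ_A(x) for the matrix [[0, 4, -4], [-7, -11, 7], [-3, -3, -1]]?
xI - A = [[x, -4, 4], [7, x + 11, -7], [3, 3, x + 1]].

Expanding det(xI - A) along the first row:
det(xI - A) = + (x)·det([[x + 11, -7], [3, x + 1]]) - (-4)·det([[7, -7], [3, x + 1]]) + (4)·det([[7, x + 11], [3, 3]]).

Evaluating gives χ_A(x) = x^3 + 12x^2 + 48x + 64 = (x + 4)^3.

χ_A(x) = (x + 4)^3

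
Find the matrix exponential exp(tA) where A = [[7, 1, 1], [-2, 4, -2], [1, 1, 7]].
e^{tA} = [[(t + 1)*e^{6*t}, t*e^{6*t}, t*e^{6*t}], [-2*t*e^{6*t}, (1 - 2*t)*e^{6*t}, -2*t*e^{6*t}], [t*e^{6*t}, t*e^{6*t}, (t + 1)*e^{6*t}]]

A has Jordan form J = [[6, 1, 0], [0, 6, 0], [0, 0, 6]] with A = PJP^{-1}, so e^{tA} = P e^{tJ} P^{-1}.

For a Jordan block J_k(λ), e^{tJ_k(λ)} = e^{λt} · (I + tN + t^2 N^2/2! + ... + t^{k-1} N^{k-1}/(k-1)!) where N is the nilpotent superdiagonal part.

Assembling the blocks and conjugating back gives the entries of e^{tA} as shown above.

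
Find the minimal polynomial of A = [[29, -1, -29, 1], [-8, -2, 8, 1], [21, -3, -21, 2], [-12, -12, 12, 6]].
The characteristic polynomial factors as x^2(x - 6)^2. The minimal polynomial is ∏(x - λ)^{k_λ} where k_λ is the size of the largest Jordan block at λ.

For λ = 0: rank(A) = 3, and the largest Jordan block has size 2 (the smallest k with rank(A^k) = rank(A^(k+1))).
For λ = 6: rank(A - 6I) = 3, and the largest Jordan block has size 2 (the smallest k with rank((A - 6I)^k) = rank((A - 6I)^(k+1))).

So m_A(x) = x^2(x - 6)^2.

m_A(x) = x^2(x - 6)^2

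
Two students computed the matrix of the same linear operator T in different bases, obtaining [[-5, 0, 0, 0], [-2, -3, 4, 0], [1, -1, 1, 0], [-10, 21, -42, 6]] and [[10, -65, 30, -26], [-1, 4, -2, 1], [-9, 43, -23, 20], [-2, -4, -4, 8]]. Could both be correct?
Yes.

Two matrices over a field are similar if and only if they have the same invariant factors.

Both A and B have characteristic polynomial (x - 6)(x + 1)^2(x + 5) and minimal polynomial (x - 6)(x + 1)^2(x + 5). Computing further, both have invariant factors (x - 6)(x + 1)^2(x + 5). Hence A and B are similar.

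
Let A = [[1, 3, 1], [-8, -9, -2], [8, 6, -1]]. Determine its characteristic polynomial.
χ_A(x) = (x + 3)^3

xI - A = [[x - 1, -3, -1], [8, x + 9, 2], [-8, -6, x + 1]].

Expanding det(xI - A) along the first row:
det(xI - A) = + (x - 1)·det([[x + 9, 2], [-6, x + 1]]) - (-3)·det([[8, 2], [-8, x + 1]]) + (-1)·det([[8, x + 9], [-8, -6]]).

Evaluating gives χ_A(x) = x^3 + 9x^2 + 27x + 27 = (x + 3)^3.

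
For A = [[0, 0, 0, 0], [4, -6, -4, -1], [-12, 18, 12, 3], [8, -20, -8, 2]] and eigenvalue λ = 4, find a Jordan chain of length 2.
We seek v_1 ∈ ker((A - 4I)^2) \ ker(A - 4I), then set v_{i+1} = (A - 4I) v_i.

One such chain is v_1 = [[0, 0, 0, 1]]^T, v_2 = [[0, -1, 3, -2]]^T. Check: (A - 4I) v_2 = [[0, 0, 0, 0]]^T = 0.

v_1 = [[0, 0, 0, 1]]^T, v_2 = [[0, -1, 3, -2]]^T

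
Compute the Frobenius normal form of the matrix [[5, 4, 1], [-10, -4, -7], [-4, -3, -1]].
The invariant factors of A (the non-unit diagonal entries of the Smith normal form of xI - A over ℚ[x]) are x^3 + 2x - 1, each dividing the next. The characteristic polynomial is their product, x^3 + 2x - 1.

The rational canonical form is the block-diagonal matrix of companion matrices C(f_i):
R = [[0, 0, 1], [1, 0, -2], [0, 1, 0]].

Note the characteristic polynomial does not split into linear factors over ℚ, so A has no Jordan form over ℚ; the rational canonical form exists over any field.

R = [[0, 0, 1], [1, 0, -2], [0, 1, 0]]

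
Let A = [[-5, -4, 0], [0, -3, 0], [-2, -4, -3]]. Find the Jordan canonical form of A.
The characteristic polynomial is det(xI - A) = (x + 3)^2(x + 5), so the eigenvalues are -5 (algebraic multiplicity 1), -3 (algebraic multiplicity 2).

For λ = -5: algebraic multiplicity 1 gives one 1×1 block.

For λ = -3: rank(A + 3I) = 1. The eigenspace has dimension 3 - 1 = 2, so there are 2 Jordan blocks; the rank sequence gives block sizes [1, 1].

Assembling the blocks gives the Jordan form J above.

J = [[-5, 0, 0], [0, -3, 0], [0, 0, -3]]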